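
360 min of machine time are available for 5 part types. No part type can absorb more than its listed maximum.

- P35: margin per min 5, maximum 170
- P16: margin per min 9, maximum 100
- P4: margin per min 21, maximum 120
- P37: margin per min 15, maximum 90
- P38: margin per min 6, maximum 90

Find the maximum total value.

Highest margin per min first: P4 21 > P37 15 > P16 9 > P38 6 > P35 5.
Give P4 120 to hit its cap of 120 → 240 left.
P37 takes 90 to reach its cap of 90 → 150 left.
P16 takes 100 to reach its cap of 100 → 50 left.
Only 50 left; P38 takes them to reach 50.
Total = 9×100 + 21×120 + 15×90 + 6×50 = 5070.

5070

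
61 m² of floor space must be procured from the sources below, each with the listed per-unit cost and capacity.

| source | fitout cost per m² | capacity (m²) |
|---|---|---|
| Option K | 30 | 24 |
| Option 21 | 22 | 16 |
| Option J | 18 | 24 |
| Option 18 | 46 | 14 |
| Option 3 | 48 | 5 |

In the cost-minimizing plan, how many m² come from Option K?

21

Use sources in increasing cost order.
Option J at 18: take all 24 m² ; 37 still needed.
Option 21 at 22: take all 16 m² ; 21 still needed.
Take 21 from Option K at 30 to finish.
Option 18, Option 3: unused.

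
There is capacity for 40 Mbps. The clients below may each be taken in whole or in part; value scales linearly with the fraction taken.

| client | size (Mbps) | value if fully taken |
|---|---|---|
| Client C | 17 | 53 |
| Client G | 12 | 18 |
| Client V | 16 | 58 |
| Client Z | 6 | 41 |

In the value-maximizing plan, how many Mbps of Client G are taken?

1

Sort by value density: Client Z 41/6≈6.83, Client V 58/16≈3.62, Client C 53/17≈3.12, Client G 18/12≈1.5.
Client Z: take in full, 6 Mbps for value 41 → 34 left.
All 16 Mbps of Client V fit (value 58) → 18 remain.
All 17 Mbps of Client C fit (value 53) → 1 remain.
Fill the last 1 Mbps with part of Client G: 1/12 of it earns 1.5.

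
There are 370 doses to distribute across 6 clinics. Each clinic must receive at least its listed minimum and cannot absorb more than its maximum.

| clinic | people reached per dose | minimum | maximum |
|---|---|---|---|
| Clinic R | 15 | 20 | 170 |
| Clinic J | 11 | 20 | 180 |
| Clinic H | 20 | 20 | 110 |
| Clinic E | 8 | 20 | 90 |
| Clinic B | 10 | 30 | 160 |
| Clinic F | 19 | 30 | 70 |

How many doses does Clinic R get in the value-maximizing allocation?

120

Meeting every minimum uses 20+20+20+20+30+30 = 140 doses, leaving 230.
Rank by people reached per dose: Clinic H 20 > Clinic F 19 > Clinic R 15 > Clinic J 11 > Clinic B 10 > Clinic E 8.
Give Clinic H 90 more to hit its cap of 110 ; 140 left.
Clinic F takes 40 more to reach its cap of 70 ; 100 left.
Clinic R has room for 150 more but only 100 remain, so it gets 120.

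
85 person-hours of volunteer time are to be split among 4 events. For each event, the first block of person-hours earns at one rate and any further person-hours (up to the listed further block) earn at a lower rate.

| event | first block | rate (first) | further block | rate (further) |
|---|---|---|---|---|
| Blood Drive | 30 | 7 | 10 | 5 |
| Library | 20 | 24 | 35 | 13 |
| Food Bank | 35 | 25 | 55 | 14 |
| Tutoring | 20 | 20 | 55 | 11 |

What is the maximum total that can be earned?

1895

Order all 8 blocks by rate: Food Bank/tier1 25 > Library/tier1 24 > Tutoring/tier1 20 > Food Bank/tier2 14 > Library/tier2 13 > Tutoring/tier2 11 > Blood Drive/tier1 7 > Blood Drive/tier2 5.
Food Bank tier1 at 25: fill all 35 ; 50 left.
Library tier1 at 24: fill all 20 ; 30 left.
Tutoring tier1 at 20: fill all 20 ; 10 left.
10 remain; put them into Food Bank tier2 at 14.
Total = 25×35 + 24×20 + 20×20 + 14×10 = 1895.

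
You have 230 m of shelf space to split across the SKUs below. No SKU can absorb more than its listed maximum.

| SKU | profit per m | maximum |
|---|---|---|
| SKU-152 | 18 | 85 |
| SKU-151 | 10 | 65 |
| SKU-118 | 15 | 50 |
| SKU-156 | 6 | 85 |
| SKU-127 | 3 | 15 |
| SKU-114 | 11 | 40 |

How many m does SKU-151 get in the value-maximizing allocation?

Rank by profit per m: SKU-152 18 > SKU-118 15 > SKU-114 11 > SKU-151 10 > SKU-156 6 > SKU-127 3.
SKU-152 takes 85 to reach its cap of 85 ; 145 left.
SKU-118 takes 50 to reach its cap of 50 ; 95 left.
SKU-114: +40 to 40 (cap) ; 55 left.
SKU-151 has room for 65 but only 55 remain, so it gets 55.

55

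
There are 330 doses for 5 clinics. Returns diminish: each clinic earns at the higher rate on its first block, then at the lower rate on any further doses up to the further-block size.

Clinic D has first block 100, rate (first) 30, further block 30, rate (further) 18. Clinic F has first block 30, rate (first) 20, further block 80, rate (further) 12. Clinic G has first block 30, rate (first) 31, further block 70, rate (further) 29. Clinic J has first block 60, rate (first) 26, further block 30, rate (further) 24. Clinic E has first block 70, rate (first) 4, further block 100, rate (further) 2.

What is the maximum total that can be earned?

Order all 10 blocks by rate: Clinic G/first 31 > Clinic D/first 30 > Clinic G/second 29 > Clinic J/first 26 > Clinic J/second 24 > Clinic F/first 20 > Clinic D/second 18 > Clinic F/second 12 > Clinic E/first 4 > Clinic E/second 2.
Fill Clinic G first block (30 at 31) — 300 left.
Fill Clinic D first block (100 at 30) — 200 left.
Fill Clinic G second block (70 at 29) — 130 left.
Clinic J/first (26): +60 — 70 left.
Clinic J/second (24): +30 — 40 left.
Clinic F/first (20): +30 — 10 left.
10 remain; put them into Clinic D second at 18.
Total = 31×30 + 30×100 + 29×70 + 26×60 + 24×30 + 20×30 + 18×10 = 9020.

9020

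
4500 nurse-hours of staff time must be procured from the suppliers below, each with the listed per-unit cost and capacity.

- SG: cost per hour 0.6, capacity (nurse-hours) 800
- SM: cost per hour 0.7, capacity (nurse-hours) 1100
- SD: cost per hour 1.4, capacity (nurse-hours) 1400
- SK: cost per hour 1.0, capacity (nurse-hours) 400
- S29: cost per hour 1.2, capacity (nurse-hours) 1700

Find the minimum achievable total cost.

4390

Use suppliers in increasing cost order.
SG (0.6): use full 800 → 3700 nurse-hours to go.
SM (0.7): use full 1100 → 2600 nurse-hours to go.
Take 400 from SK at 1.0 → need 2200 more.
S29 (1.2): use full 1700 → 500 nurse-hours to go.
Take 500 from SD at 1.4 to finish.
Cost = 800×0.6 + 1100×0.7 + 400×1.0 + 1700×1.2 + 500×1.4 = 4390.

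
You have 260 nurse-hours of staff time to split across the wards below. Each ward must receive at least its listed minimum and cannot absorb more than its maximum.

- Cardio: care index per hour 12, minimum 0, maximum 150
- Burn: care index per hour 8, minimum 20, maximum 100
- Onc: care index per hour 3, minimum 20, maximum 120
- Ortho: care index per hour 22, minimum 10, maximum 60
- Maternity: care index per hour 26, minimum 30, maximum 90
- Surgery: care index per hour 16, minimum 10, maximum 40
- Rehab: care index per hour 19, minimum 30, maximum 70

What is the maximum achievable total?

Meeting every minimum uses 0+20+20+10+30+10+30 = 120 nurse-hours, leaving 140.
Order the wards by care index per hour: Maternity 26 > Ortho 22 > Rehab 19 > Surgery 16 > Cardio 12 > Burn 8 > Onc 3.
Give Maternity 60 more to hit its cap of 90 → 80 left.
Ortho: +50 to 60 (cap) → 30 left.
Only 30 left; Rehab takes them to reach 60.
Total = 8×20 + 3×20 + 22×60 + 26×90 + 16×10 + 19×60 = 5180.

5180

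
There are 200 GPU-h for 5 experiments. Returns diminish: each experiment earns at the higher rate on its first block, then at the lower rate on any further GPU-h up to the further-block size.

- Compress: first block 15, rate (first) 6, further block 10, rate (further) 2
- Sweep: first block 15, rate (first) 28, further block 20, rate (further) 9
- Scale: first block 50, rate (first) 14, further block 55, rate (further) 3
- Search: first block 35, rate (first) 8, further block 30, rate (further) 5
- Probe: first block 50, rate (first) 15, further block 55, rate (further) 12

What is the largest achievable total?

Rank every tier by rate: Sweep/T1 28 > Probe/T1 15 > Scale/T1 14 > Probe/T2 12 > Sweep/T2 9 > Search/T1 8 > Compress/T1 6 > Search/T2 5 > Scale/T2 3 > Compress/T2 2.
Sweep/T1 (28): +15 → 185 left.
Fill Probe T1 block (50 at 15) → 135 left.
Scale T1 at 14: fill all 50 → 85 left.
Probe T2 at 12: fill all 55 → 30 left.
Sweep/T2 (9): +20 → 10 left.
Search T1 at 8: only 10 left, fill 10.
Total = 28×15 + 15×50 + 14×50 + 12×55 + 9×20 + 8×10 = 2790.

2790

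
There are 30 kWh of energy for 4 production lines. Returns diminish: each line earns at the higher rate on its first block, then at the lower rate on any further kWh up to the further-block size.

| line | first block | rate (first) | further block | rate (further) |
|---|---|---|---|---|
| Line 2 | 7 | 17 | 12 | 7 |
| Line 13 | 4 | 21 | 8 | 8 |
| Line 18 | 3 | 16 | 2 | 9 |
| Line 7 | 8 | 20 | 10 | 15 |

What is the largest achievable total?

531

Order all 8 blocks by rate: Line 13/first 21 > Line 7/first 20 > Line 2/first 17 > Line 18/first 16 > Line 7/second 15 > Line 18/second 9 > Line 13/second 8 > Line 2/second 7.
Fill Line 13 first block (4 at 21) — 26 left.
Fill Line 7 first block (8 at 20) — 18 left.
Fill Line 2 first block (7 at 17) — 11 left.
Line 18 first at 16: fill all 3 — 8 left.
8 remain; put them into Line 7 second at 15.
Total = 21×4 + 20×8 + 17×7 + 16×3 + 15×8 = 531.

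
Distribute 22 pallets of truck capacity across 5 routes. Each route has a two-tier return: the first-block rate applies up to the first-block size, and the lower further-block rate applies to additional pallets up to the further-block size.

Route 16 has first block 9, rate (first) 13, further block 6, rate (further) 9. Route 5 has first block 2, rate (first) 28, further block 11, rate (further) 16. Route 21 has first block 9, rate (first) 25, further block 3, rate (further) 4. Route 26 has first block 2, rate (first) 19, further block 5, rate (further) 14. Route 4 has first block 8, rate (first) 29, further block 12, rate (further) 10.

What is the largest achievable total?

567

Rank every tier by rate: Route 4/T1 29 > Route 5/T1 28 > Route 21/T1 25 > Route 26/T1 19 > Route 5/T2 16 > Route 26/T2 14 > Route 16/T1 13 > Route 4/T2 10 > Route 16/T2 9 > Route 21/T2 4.
Fill Route 4 T1 block (8 at 29) → 14 left.
Fill Route 5 T1 block (2 at 28) → 12 left.
Route 21/T1 (25): +9 → 3 left.
Fill Route 26 T1 block (2 at 19) → 1 left.
1 remain; put them into Route 5 T2 at 16.
Total = 29×8 + 28×2 + 25×9 + 19×2 + 16×1 = 567.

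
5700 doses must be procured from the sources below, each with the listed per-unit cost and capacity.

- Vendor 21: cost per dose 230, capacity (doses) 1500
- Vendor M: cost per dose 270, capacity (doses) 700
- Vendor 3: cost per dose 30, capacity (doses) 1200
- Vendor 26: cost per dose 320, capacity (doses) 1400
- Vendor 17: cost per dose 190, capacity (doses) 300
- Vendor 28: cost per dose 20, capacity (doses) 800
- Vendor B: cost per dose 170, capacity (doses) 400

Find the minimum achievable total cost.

967000

Cheapest first:
Vendor 28 at 20: take all 800 doses ; 4900 still needed.
Vendor 3 at 30: take all 1200 doses ; 3700 still needed.
Vendor B at 170: take all 400 doses ; 3300 still needed.
Vendor 17 (190): use full 300 ; 3000 doses to go.
Take 1500 from Vendor 21 at 230 ; need 1500 more.
Vendor M (270): use full 700 ; 800 doses to go.
Vendor 26 at 320: take 800 of its 1400 ; requirement met.
Cost = 800×20 + 1200×30 + 400×170 + 300×190 + 1500×230 + 700×270 + 800×320 = 967000.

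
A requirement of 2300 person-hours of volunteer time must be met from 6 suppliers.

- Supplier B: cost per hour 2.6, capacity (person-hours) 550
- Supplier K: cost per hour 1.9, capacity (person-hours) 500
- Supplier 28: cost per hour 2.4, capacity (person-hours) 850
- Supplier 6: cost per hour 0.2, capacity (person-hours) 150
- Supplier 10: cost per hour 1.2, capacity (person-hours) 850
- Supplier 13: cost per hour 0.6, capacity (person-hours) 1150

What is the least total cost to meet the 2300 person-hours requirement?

Cheapest first:
Take 150 from Supplier 6 at 0.2 — need 2150 more.
Supplier 13 (0.6): use full 1150 — 1000 person-hours to go.
Supplier 10 at 1.2: take all 850 person-hours — 150 still needed.
Supplier K (1.9): take the remaining 150 — done.
Supplier 28, Supplier B: unused.
Cost = 150×0.2 + 1150×0.6 + 850×1.2 + 150×1.9 = 2025.

2025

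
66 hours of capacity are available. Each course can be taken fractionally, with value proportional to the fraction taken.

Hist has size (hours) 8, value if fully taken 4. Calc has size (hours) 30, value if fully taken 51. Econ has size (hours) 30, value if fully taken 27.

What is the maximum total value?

Sort by value density: Calc 51/30≈1.7, Econ 27/30≈0.9, Hist 4/8≈0.5.
Calc: take in full, 30 hours for value 51 — 36 left.
Take all of Econ (30 hours, value 27) — 6 hours left.
6 hours left: a 6/8 share of Hist gives 4×6/8 = 3.
Total value = 81.

81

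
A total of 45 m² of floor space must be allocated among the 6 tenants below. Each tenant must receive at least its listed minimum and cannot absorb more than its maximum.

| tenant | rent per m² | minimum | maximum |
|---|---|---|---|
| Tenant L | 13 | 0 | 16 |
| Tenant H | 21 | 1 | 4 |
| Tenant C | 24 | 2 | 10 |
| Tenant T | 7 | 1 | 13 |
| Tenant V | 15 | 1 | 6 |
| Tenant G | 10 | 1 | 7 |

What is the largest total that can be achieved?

706

Meeting every minimum uses 0+1+2+1+1+1 = 6 m², leaving 39.
Order the tenants by rent per m²: Tenant C 24 > Tenant H 21 > Tenant V 15 > Tenant L 13 > Tenant G 10 > Tenant T 7.
Give Tenant C 8 more to hit its cap of 10 → 31 left.
Tenant H takes 3 more to reach its cap of 4 → 28 left.
Tenant V takes 5 more to reach its cap of 6 → 23 left.
Tenant L: +16 to 16 (cap) → 7 left.
Tenant G: +6 to 7 (cap) → 1 left.
Tenant T has room for 12 more but only 1 remain, so it gets 2.
Total = 13×16 + 21×4 + 24×10 + 7×2 + 15×6 + 10×7 = 706.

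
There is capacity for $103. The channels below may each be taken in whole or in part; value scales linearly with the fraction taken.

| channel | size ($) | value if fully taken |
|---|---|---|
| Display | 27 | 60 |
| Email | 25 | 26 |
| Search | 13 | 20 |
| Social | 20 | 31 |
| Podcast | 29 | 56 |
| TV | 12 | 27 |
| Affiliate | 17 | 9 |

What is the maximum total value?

196.08

Best value per unit of size first: TV 27/12≈2.25, Display 60/27≈2.22, Podcast 56/29≈1.93, Social 31/20≈1.55, Search 20/13≈1.54, Email 26/25≈1.04, Affiliate 9/17≈0.529.
Take all of TV (12 $, value 27) → 91 $ left.
All 27 $ of Display fit (value 60) → 64 remain.
All 29 $ of Podcast fit (value 56) → 35 remain.
Take all of Social (20 $, value 31) → 15 $ left.
Search: take in full, 13 $ for value 20 → 2 left.
Fill the last 2 $ with part of Email: 2/25 of it earns 2.08.
Total value = 196.08.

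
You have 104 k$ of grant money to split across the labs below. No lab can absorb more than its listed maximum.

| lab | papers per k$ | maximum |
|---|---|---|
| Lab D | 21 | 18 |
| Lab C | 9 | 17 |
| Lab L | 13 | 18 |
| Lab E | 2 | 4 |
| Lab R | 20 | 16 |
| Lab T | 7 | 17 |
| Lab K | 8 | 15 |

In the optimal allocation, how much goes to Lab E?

Highest papers per k$ first: Lab D 21 > Lab R 20 > Lab L 13 > Lab C 9 > Lab K 8 > Lab T 7 > Lab E 2.
Lab D: +18 to 18 (cap) — 86 left.
Lab R: +16 to 16 (cap) — 70 left.
Lab L: +18 to 18 (cap) — 52 left.
Lab C takes 17 to reach its cap of 17 — 35 left.
Lab K: +15 to 15 (cap) — 20 left.
Give Lab T 17 to hit its cap of 17 — 3 left.
Lab E: +3 (room for 4) → 3. Pool exhausted.

3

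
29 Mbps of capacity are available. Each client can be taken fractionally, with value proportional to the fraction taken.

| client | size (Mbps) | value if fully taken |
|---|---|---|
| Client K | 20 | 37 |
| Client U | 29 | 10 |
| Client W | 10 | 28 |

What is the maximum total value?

Best value per unit of size first: Client W 28/10≈2.8, Client K 37/20≈1.85, Client U 10/29≈0.345.
Take all of Client W (10 Mbps, value 28) — 19 Mbps left.
19 Mbps left: a 19/20 share of Client K gives 37×19/20 = 35.15.
Total value = 63.15.

63.15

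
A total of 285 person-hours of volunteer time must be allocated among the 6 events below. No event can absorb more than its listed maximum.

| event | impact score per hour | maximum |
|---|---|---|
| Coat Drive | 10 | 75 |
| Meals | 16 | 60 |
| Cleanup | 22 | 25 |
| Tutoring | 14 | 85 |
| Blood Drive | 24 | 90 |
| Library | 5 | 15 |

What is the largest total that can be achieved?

5110

Order the events by impact score per hour: Blood Drive 24 > Cleanup 22 > Meals 16 > Tutoring 14 > Coat Drive 10 > Library 5.
Blood Drive takes 90 to reach its cap of 90 ; 195 left.
Give Cleanup 25 to hit its cap of 25 ; 170 left.
Meals takes 60 to reach its cap of 60 ; 110 left.
Give Tutoring 85 to hit its cap of 85 ; 25 left.
Coat Drive: +25 (room for 75) → 25. Pool exhausted.
Total = 10×25 + 16×60 + 22×25 + 14×85 + 24×90 = 5110.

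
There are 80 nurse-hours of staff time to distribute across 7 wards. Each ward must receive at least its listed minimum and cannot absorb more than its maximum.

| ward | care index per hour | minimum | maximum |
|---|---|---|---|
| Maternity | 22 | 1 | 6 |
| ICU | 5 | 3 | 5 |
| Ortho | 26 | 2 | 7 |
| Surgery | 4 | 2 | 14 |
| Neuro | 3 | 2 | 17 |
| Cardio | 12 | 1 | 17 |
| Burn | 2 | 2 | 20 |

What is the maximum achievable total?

678

Meeting every minimum uses 1+3+2+2+2+1+2 = 13 nurse-hours, leaving 67.
Highest care index per hour first: Ortho 26 > Maternity 22 > Cardio 12 > ICU 5 > Surgery 4 > Neuro 3 > Burn 2.
Ortho: +5 to 7 (cap) ; 62 left.
Maternity: +5 to 6 (cap) ; 57 left.
Cardio: +16 to 17 (cap) ; 41 left.
ICU: +2 to 5 (cap) ; 39 left.
Surgery takes 12 more to reach its cap of 14 ; 27 left.
Neuro: +15 to 17 (cap) ; 12 left.
Only 12 left; Burn takes them to reach 14.
Total = 22×6 + 5×5 + 26×7 + 4×14 + 3×17 + 12×17 + 2×14 = 678.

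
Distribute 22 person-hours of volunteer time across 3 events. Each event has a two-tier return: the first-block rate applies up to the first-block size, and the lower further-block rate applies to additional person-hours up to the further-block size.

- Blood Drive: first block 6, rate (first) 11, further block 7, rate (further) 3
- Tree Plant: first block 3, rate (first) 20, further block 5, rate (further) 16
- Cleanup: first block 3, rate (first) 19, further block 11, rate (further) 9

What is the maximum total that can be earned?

308

Rank every tier by rate: Tree Plant/first 20 > Cleanup/first 19 > Tree Plant/second 16 > Blood Drive/first 11 > Cleanup/second 9 > Blood Drive/second 3.
Tree Plant/first (20): +3 → 19 left.
Fill Cleanup first block (3 at 19) → 16 left.
Tree Plant/second (16): +5 → 11 left.
Blood Drive/first (11): +6 → 5 left.
Cleanup/second: +5 of 11 at 9; pool empty.
Total = 20×3 + 19×3 + 16×5 + 11×6 + 9×5 = 308.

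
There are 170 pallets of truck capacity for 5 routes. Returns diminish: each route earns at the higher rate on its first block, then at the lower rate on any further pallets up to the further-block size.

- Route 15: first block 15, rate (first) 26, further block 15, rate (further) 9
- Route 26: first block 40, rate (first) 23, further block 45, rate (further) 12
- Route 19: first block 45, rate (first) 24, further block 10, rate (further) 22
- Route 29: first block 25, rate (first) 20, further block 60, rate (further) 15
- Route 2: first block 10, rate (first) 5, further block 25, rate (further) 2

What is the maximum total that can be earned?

Treat each block as its own option and order by rate: Route 15/first 26 > Route 19/first 24 > Route 26/first 23 > Route 19/second 22 > Route 29/first 20 > Route 29/second 15 > Route 26/second 12 > Route 15/second 9 > Route 2/first 5 > Route 2/second 2.
Route 15/first (26): +15 — 155 left.
Route 19/first (24): +45 — 110 left.
Route 26/first (23): +40 — 70 left.
Route 19 second at 22: fill all 10 — 60 left.
Route 29 first at 20: fill all 25 — 35 left.
Route 29 second at 15: only 35 left, fill 35.
Total = 26×15 + 24×45 + 23×40 + 22×10 + 20×25 + 15×35 = 3635.

3635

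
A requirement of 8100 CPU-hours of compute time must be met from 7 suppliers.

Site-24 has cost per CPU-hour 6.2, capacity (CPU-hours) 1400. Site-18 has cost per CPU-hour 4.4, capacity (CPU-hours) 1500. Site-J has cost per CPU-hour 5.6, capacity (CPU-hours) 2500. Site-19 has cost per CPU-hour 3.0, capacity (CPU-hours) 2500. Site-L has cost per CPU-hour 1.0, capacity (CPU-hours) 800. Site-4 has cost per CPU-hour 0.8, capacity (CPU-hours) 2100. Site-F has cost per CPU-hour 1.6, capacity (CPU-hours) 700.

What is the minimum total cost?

20500

Cheapest first:
Site-4 at 0.8: take all 2100 CPU-hours → 6000 still needed.
Site-L at 1.0: take all 800 CPU-hours → 5200 still needed.
Site-F at 1.6: take all 700 CPU-hours → 4500 still needed.
Take 2500 from Site-19 at 3.0 → need 2000 more.
Site-18 at 4.4: take all 1500 CPU-hours → 500 still needed.
Take 500 from Site-J at 5.6 to finish.
Site-24: unused.
Cost = 2100×0.8 + 800×1.0 + 700×1.6 + 2500×3.0 + 1500×4.4 + 500×5.6 = 20500.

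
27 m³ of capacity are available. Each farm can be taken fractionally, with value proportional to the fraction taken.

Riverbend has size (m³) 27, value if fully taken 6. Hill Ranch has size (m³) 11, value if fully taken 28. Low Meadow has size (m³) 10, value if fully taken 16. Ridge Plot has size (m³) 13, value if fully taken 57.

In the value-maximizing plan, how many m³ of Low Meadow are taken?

Sort by value density: Ridge Plot 57/13≈4.38, Hill Ranch 28/11≈2.55, Low Meadow 16/10≈1.6, Riverbend 6/27≈0.222.
Ridge Plot: take in full, 13 m³ for value 57 — 14 left.
Take all of Hill Ranch (11 m³, value 28) — 3 m³ left.
3 m³ left: a 3/10 share of Low Meadow gives 16×3/10 = 4.8.

3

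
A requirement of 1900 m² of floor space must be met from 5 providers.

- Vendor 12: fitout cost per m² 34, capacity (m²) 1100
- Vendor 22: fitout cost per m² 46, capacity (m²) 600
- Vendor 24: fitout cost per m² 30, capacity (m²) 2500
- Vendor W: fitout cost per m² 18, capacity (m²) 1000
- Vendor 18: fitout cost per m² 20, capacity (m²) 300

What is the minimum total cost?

Cheapest first:
Vendor W at 18: take all 1000 m² → 900 still needed.
Take 300 from Vendor 18 at 20 → need 600 more.
Vendor 24 (30): take the remaining 600 → done.
Vendor 12, Vendor 22: unused.
Cost = 1000×18 + 300×20 + 600×30 = 42000.

42000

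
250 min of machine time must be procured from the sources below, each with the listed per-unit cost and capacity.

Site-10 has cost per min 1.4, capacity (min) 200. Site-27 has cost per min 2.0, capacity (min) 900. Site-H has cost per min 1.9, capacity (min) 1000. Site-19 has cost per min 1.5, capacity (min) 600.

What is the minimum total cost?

Cheapest first:
Site-10 (1.4): use full 200 → 50 min to go.
Site-19 at 1.5: take 50 of its 600 → requirement met.
Site-H, Site-27: unused.
Cost = 200×1.4 + 50×1.5 = 355.

355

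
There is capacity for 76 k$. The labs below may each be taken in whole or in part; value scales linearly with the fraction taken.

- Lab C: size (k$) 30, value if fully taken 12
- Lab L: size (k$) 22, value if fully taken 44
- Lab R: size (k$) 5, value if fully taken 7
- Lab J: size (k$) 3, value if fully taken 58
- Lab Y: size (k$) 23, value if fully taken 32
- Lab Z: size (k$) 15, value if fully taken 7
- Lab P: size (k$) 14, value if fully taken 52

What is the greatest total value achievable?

197.2

Rank by value-to-size ratio: Lab J 58/3≈19.3, Lab P 52/14≈3.71, Lab L 44/22≈2, Lab R 7/5≈1.4, Lab Y 32/23≈1.39, Lab Z 7/15≈0.467, Lab C 12/30≈0.4.
Take all of Lab J (3 k$, value 58) — 73 k$ left.
Lab P: take in full, 14 k$ for value 52 — 59 left.
Take all of Lab L (22 k$, value 44) — 37 k$ left.
Take all of Lab R (5 k$, value 7) — 32 k$ left.
Take all of Lab Y (23 k$, value 32) — 9 k$ left.
Only 9 k$ remain; take 9/15 of Lab Z for value 7×9/15 = 4.2.
Total value = 197.2.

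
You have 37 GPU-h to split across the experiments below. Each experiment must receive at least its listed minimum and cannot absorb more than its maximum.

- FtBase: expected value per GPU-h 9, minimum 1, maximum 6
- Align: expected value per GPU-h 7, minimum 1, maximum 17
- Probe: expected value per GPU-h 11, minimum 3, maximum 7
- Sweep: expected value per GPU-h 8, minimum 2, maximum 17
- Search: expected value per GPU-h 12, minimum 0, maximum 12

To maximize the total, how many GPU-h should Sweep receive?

11

Meeting every minimum uses 1+1+3+2+0 = 7 GPU-h, leaving 30.
Highest expected value per GPU-h first: Search 12 > Probe 11 > FtBase 9 > Sweep 8 > Align 7.
Give Search 12 more to hit its cap of 12 ; 18 left.
Give Probe 4 more to hit its cap of 7 ; 14 left.
Give FtBase 5 more to hit its cap of 6 ; 9 left.
Sweep has room for 15 more but only 9 remain, so it gets 11.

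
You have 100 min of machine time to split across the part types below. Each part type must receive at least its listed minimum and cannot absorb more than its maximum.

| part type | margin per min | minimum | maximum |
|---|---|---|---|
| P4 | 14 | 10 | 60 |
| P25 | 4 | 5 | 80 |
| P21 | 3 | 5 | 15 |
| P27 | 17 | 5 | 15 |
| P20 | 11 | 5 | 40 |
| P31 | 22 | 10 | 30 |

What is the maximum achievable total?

Meeting every minimum uses 10+5+5+5+5+10 = 40 min, leaving 60.
Rank by margin per min: P31 22 > P27 17 > P4 14 > P20 11 > P25 4 > P21 3.
Give P31 20 more to hit its cap of 30 ; 40 left.
Give P27 10 more to hit its cap of 15 ; 30 left.
Only 30 left; P4 takes them to reach 40.
Total = 14×40 + 4×5 + 3×5 + 17×15 + 11×5 + 22×30 = 1565.

1565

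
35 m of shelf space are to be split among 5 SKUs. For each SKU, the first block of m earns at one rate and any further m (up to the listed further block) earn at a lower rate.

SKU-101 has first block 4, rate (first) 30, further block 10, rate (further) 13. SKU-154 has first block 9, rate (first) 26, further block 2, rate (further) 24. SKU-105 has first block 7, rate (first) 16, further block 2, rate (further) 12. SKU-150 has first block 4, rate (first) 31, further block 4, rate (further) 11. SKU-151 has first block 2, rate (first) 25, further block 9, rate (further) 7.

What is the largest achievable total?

Rank every tier by rate: SKU-150/first 31 > SKU-101/first 30 > SKU-154/first 26 > SKU-151/first 25 > SKU-154/second 24 > SKU-105/first 16 > SKU-101/second 13 > SKU-105/second 12 > SKU-150/second 11 > SKU-151/second 7.
Fill SKU-150 first block (4 at 31) — 31 left.
SKU-101 first at 30: fill all 4 — 27 left.
SKU-154/first (26): +9 — 18 left.
Fill SKU-151 first block (2 at 25) — 16 left.
SKU-154/second (24): +2 — 14 left.
Fill SKU-105 first block (7 at 16) — 7 left.
SKU-101 second at 13: only 7 left, fill 7.
Total = 31×4 + 30×4 + 26×9 + 25×2 + 24×2 + 16×7 + 13×7 = 779.

779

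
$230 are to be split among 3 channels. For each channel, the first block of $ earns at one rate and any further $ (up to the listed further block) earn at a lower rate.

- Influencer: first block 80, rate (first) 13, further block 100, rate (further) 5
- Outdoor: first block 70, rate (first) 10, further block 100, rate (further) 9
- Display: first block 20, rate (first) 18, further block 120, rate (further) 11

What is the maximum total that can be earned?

2820

Order all 6 blocks by rate: Display/first 18 > Influencer/first 13 > Display/second 11 > Outdoor/first 10 > Outdoor/second 9 > Influencer/second 5.
Display first at 18: fill all 20 ; 210 left.
Influencer/first (13): +80 ; 130 left.
Display/second (11): +120 ; 10 left.
Outdoor/first: +10 of 70 at 10; pool empty.
Total = 18×20 + 13×80 + 11×120 + 10×10 = 2820.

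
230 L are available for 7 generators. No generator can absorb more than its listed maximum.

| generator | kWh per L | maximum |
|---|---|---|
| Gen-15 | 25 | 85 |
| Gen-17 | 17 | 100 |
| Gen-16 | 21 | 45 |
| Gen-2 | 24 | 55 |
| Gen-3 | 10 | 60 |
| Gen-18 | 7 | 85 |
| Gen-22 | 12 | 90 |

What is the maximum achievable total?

5155

Order the generators by kWh per L: Gen-15 25 > Gen-2 24 > Gen-16 21 > Gen-17 17 > Gen-22 12 > Gen-3 10 > Gen-18 7.
Give Gen-15 85 to hit its cap of 85 — 145 left.
Gen-2: +55 to 55 (cap) — 90 left.
Give Gen-16 45 to hit its cap of 45 — 45 left.
Gen-17: +45 (room for 100) → 45. Pool exhausted.
Total = 25×85 + 17×45 + 21×45 + 24×55 = 5155.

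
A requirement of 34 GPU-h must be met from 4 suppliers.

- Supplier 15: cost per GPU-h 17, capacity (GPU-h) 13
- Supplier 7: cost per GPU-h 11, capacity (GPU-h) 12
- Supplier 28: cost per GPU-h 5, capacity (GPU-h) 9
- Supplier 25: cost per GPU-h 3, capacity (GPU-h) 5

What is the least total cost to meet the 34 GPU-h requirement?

328

Fill from the cheapest supplier first.
Supplier 25 (3): use full 5 — 29 GPU-h to go.
Supplier 28 at 5: take all 9 GPU-h — 20 still needed.
Supplier 7 at 11: take all 12 GPU-h — 8 still needed.
Take 8 from Supplier 15 at 17 to finish.
Cost = 5×3 + 9×5 + 12×11 + 8×17 = 328.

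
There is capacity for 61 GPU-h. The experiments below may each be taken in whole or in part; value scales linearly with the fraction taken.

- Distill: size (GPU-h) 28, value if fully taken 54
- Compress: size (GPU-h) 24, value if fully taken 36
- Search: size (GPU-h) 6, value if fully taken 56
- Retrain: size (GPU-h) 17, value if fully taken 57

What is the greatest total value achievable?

Best value per unit of size first: Search 56/6≈9.33, Retrain 57/17≈3.35, Distill 54/28≈1.93, Compress 36/24≈1.5.
Search: take in full, 6 GPU-h for value 56 — 55 left.
Retrain: take in full, 17 GPU-h for value 57 — 38 left.
Take all of Distill (28 GPU-h, value 54) — 10 GPU-h left.
Only 10 GPU-h remain; take 10/24 of Compress for value 36×10/24 = 15.
Total value = 182.

182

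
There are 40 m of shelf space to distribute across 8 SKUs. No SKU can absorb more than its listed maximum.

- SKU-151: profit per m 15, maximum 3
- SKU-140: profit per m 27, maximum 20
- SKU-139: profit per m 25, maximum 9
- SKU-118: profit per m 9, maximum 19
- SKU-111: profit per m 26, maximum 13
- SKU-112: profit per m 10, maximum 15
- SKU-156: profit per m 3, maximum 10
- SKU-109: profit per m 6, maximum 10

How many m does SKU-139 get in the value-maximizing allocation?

7

Highest profit per m first: SKU-140 27 > SKU-111 26 > SKU-139 25 > SKU-151 15 > SKU-112 10 > SKU-118 9 > SKU-109 6 > SKU-156 3.
SKU-140: +20 to 20 (cap) → 20 left.
SKU-111: +13 to 13 (cap) → 7 left.
Only 7 left; SKU-139 takes them to reach 7.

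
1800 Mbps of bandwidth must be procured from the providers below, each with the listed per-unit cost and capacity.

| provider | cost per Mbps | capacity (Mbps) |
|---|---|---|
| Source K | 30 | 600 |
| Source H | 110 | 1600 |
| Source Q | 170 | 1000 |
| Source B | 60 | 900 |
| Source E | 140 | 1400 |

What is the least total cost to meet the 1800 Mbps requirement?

Cheapest first:
Source K (30): use full 600 → 1200 Mbps to go.
Source B (60): use full 900 → 300 Mbps to go.
Take 300 from Source H at 110 to finish.
Source E, Source Q: unused.
Cost = 600×30 + 900×60 + 300×110 = 105000.

105000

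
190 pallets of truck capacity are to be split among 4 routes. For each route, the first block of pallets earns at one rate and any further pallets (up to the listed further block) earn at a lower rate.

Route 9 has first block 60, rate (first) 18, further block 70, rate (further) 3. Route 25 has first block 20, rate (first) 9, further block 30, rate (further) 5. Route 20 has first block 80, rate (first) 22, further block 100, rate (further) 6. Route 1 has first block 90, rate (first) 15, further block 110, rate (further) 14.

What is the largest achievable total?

Order all 8 blocks by rate: Route 20/T1 22 > Route 9/T1 18 > Route 1/T1 15 > Route 1/T2 14 > Route 25/T1 9 > Route 20/T2 6 > Route 25/T2 5 > Route 9/T2 3.
Fill Route 20 T1 block (80 at 22) — 110 left.
Route 9 T1 at 18: fill all 60 — 50 left.
Route 1 T1 at 15: only 50 left, fill 50.
Total = 22×80 + 18×60 + 15×50 = 3590.

3590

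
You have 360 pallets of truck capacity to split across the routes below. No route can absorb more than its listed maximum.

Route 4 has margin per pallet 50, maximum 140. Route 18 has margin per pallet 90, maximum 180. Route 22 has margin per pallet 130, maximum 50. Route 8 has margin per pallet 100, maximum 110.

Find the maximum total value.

34700

Highest margin per pallet first: Route 22 130 > Route 8 100 > Route 18 90 > Route 4 50.
Route 22 takes 50 to reach its cap of 50 — 310 left.
Route 8: +110 to 110 (cap) — 200 left.
Give Route 18 180 to hit its cap of 180 — 20 left.
Route 4 has room for 140 but only 20 remain, so it gets 20.
Total = 50×20 + 90×180 + 130×50 + 100×110 = 34700.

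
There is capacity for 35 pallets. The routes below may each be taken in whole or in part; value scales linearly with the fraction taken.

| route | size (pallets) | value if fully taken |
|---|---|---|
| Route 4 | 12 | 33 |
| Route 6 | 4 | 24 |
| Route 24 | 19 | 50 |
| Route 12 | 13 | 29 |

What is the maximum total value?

Sort by value density: Route 6 24/4≈6, Route 4 33/12≈2.75, Route 24 50/19≈2.63, Route 12 29/13≈2.23.
All 4 pallets of Route 6 fit (value 24) → 31 remain.
Route 4: take in full, 12 pallets for value 33 → 19 left.
Take all of Route 24 (19 pallets, value 50) → 0 pallets left.
Total value = 107.

107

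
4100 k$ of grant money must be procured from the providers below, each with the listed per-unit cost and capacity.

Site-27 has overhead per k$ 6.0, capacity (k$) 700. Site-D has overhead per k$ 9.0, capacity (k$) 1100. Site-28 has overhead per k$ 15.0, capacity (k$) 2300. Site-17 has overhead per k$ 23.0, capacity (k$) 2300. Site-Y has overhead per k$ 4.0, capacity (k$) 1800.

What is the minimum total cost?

Use providers in increasing cost order.
Take 1800 from Site-Y at 4.0 — need 2300 more.
Site-27 (6.0): use full 700 — 1600 k$ to go.
Take 1100 from Site-D at 9.0 — need 500 more.
Site-28 (15.0): take the remaining 500 — done.
Site-17: unused.
Cost = 1800×4.0 + 700×6.0 + 1100×9.0 + 500×15.0 = 28800.

28800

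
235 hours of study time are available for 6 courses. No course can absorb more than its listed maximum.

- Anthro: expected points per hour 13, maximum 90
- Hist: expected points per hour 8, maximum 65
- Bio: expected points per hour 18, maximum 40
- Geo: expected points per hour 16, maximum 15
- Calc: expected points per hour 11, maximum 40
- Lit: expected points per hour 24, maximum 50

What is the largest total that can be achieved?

Highest expected points per hour first: Lit 24 > Bio 18 > Geo 16 > Anthro 13 > Calc 11 > Hist 8.
Lit: +50 to 50 (cap) — 185 left.
Give Bio 40 to hit its cap of 40 — 145 left.
Geo: +15 to 15 (cap) — 130 left.
Anthro takes 90 to reach its cap of 90 — 40 left.
Calc takes 40 to reach its cap of 40 — 0 left.
Total = 13×90 + 18×40 + 16×15 + 11×40 + 24×50 = 3770.

3770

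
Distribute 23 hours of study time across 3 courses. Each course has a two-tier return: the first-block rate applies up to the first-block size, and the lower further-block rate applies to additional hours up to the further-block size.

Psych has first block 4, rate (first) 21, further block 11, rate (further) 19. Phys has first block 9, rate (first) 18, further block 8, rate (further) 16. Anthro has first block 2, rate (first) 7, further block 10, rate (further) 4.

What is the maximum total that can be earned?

Rank every tier by rate: Psych/T1 21 > Psych/T2 19 > Phys/T1 18 > Phys/T2 16 > Anthro/T1 7 > Anthro/T2 4.
Psych T1 at 21: fill all 4 — 19 left.
Psych/T2 (19): +11 — 8 left.
8 remain; put them into Phys T1 at 18.
Total = 21×4 + 19×11 + 18×8 = 437.

437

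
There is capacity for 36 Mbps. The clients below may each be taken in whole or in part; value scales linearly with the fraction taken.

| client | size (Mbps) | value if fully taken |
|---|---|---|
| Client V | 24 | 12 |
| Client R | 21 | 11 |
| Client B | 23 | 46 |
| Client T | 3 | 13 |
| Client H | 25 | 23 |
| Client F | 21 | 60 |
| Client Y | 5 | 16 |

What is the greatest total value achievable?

103

Sort by value density: Client T 13/3≈4.33, Client Y 16/5≈3.2, Client F 60/21≈2.86, Client B 46/23≈2, Client H 23/25≈0.92, Client R 11/21≈0.524, Client V 12/24≈0.5.
Take all of Client T (3 Mbps, value 13) ; 33 Mbps left.
All 5 Mbps of Client Y fit (value 16) ; 28 remain.
Take all of Client F (21 Mbps, value 60) ; 7 Mbps left.
Fill the last 7 Mbps with part of Client B: 7/23 of it earns 14.
Total value = 103.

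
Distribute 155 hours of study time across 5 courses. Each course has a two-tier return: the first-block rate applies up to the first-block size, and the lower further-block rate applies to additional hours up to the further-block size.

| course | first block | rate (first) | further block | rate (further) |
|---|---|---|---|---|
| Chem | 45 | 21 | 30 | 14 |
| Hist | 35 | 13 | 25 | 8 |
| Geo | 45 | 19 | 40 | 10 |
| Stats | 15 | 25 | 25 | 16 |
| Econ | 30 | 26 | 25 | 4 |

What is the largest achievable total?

Order all 10 blocks by rate: Econ/tier1 26 > Stats/tier1 25 > Chem/tier1 21 > Geo/tier1 19 > Stats/tier2 16 > Chem/tier2 14 > Hist/tier1 13 > Geo/tier2 10 > Hist/tier2 8 > Econ/tier2 4.
Fill Econ tier1 block (30 at 26) → 125 left.
Fill Stats tier1 block (15 at 25) → 110 left.
Chem tier1 at 21: fill all 45 → 65 left.
Fill Geo tier1 block (45 at 19) → 20 left.
Stats tier2 at 16: only 20 left, fill 20.
Total = 26×30 + 25×15 + 21×45 + 19×45 + 16×20 = 3275.

3275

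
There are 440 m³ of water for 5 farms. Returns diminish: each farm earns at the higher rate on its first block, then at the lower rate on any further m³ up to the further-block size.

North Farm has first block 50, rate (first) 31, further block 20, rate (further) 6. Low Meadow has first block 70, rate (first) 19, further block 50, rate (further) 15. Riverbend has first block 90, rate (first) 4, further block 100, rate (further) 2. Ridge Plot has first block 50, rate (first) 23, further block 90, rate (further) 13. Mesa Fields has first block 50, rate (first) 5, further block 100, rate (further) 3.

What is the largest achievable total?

Treat each block as its own option and order by rate: North Farm/first 31 > Ridge Plot/first 23 > Low Meadow/first 19 > Low Meadow/second 15 > Ridge Plot/second 13 > North Farm/second 6 > Mesa Fields/first 5 > Riverbend/first 4 > Mesa Fields/second 3 > Riverbend/second 2.
North Farm first at 31: fill all 50 → 390 left.
Ridge Plot first at 23: fill all 50 → 340 left.
Low Meadow first at 19: fill all 70 → 270 left.
Low Meadow/second (15): +50 → 220 left.
Ridge Plot/second (13): +90 → 130 left.
North Farm second at 6: fill all 20 → 110 left.
Mesa Fields/first (5): +50 → 60 left.
60 remain; put them into Riverbend first at 4.
Total = 31×50 + 23×50 + 19×70 + 15×50 + 13×90 + 6×20 + 5×50 + 4×60 = 6560.

6560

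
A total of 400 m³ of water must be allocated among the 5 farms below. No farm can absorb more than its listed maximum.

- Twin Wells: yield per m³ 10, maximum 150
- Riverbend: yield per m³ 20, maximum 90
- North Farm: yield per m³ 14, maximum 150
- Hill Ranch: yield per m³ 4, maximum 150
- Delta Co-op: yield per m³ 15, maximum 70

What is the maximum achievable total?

5850

Order the farms by yield per m³: Riverbend 20 > Delta Co-op 15 > North Farm 14 > Twin Wells 10 > Hill Ranch 4.
Riverbend takes 90 to reach its cap of 90 — 310 left.
Delta Co-op: +70 to 70 (cap) — 240 left.
North Farm: +150 to 150 (cap) — 90 left.
Twin Wells: +90 (room for 150) → 90. Pool exhausted.
Total = 10×90 + 20×90 + 14×150 + 15×70 = 5850.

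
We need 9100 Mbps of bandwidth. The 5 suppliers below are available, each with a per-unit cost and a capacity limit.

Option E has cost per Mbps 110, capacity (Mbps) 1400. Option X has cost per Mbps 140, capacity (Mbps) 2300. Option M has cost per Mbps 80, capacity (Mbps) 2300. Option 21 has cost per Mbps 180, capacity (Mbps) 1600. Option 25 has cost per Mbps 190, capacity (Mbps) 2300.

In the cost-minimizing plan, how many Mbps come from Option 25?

1500

Cheapest first:
Option M at 80: take all 2300 Mbps ; 6800 still needed.
Option E (110): use full 1400 ; 5400 Mbps to go.
Option X at 140: take all 2300 Mbps ; 3100 still needed.
Take 1600 from Option 21 at 180 ; need 1500 more.
Option 25 at 190: take 1500 of its 2300 ; requirement met.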